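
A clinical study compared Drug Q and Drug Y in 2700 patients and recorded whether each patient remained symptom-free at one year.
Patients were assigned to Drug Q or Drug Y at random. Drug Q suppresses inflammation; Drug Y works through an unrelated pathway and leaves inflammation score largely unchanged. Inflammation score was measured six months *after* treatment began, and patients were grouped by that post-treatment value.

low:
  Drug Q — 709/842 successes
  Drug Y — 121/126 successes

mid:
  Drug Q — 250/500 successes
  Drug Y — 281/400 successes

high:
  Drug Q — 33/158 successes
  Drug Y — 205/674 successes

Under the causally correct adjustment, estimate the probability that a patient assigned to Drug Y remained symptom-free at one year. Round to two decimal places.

Inflammation score lies on the pathway drug → inflammation score → outcome, so adjusting for it blocks the indirect effect. For the total causal effect of drug, use the unadjusted pooled rates.
So P(outcome | do(Drug Y)) is just the pooled rate for Drug Y: 607/1200 = 0.506.

0.51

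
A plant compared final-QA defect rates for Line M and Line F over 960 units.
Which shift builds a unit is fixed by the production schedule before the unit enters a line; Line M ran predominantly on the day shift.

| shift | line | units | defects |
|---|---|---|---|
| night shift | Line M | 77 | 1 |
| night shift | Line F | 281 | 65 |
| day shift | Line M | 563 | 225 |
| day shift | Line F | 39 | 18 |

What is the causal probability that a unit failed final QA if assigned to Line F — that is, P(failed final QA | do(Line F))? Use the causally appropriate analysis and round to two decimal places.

Within every shift level Line M has the lower rate, yet pooled Line F does — Simpson's reversal.
Shift is set before the line has any effect — it is not caused by the line — and it independently drives the outcome. That makes it a confounder, so the causal comparison is within shift levels.
Standardising Line F to the population shift mix: 0.373·65/281 + 0.627·18/39 = 0.376.

0.38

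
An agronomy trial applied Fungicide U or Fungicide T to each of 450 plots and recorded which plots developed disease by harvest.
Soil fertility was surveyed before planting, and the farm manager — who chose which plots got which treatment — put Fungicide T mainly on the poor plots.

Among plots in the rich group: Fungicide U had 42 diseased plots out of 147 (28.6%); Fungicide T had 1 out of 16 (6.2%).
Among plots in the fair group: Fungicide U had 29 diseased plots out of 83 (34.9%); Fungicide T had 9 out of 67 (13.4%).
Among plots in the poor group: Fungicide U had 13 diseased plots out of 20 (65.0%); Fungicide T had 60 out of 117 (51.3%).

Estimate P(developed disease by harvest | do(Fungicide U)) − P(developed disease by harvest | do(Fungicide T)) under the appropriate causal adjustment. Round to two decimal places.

The stratified and pooled comparisons disagree (Fungicide T wins within each soil fertility; Fungicide U wins overall), so the answer turns on the causal role of soil fertility.
Soil fertility differs across fungicides for reasons unrelated to any effect of the fungicide itself, and it separately predicts the outcome — a classic confounder. We must compare within soil fertility levels.
Adjusting over the population distribution of soil fertility: 0.362·(0.286−0.062) + 0.333·(0.349−0.134) + 0.304·(0.650−0.513) = +0.194.

+0.19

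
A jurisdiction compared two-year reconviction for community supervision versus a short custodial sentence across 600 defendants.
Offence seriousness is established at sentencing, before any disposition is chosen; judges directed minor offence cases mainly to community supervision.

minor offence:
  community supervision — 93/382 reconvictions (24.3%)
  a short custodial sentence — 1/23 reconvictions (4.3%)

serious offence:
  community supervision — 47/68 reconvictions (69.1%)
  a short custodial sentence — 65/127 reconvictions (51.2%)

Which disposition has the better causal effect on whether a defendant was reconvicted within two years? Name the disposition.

The offence seriousness-specific comparison favours a short custodial sentence throughout, but the pooled figures favour community supervision. The question is whether to condition on offence seriousness.
Since offence seriousness is a pre-existing factor (not a product of the disposition) and it affects the outcome on its own, it is a confounder. The stratified rates, not the pooled rate, identify the causal effect.
Within each level — minor offence: 24.3% vs 4.3%; serious offence: 69.1% vs 51.2% — a short custodial sentence is lower every time.

a short custodial sentence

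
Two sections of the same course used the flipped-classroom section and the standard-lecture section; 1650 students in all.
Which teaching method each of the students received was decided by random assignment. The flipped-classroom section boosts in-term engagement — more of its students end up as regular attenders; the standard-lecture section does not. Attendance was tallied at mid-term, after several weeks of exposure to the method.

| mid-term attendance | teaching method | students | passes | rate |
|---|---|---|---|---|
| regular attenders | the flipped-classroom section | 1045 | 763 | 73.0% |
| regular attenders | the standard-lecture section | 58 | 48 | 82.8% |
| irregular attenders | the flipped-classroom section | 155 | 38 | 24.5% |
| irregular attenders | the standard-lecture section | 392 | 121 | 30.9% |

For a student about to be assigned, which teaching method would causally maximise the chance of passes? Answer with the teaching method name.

Mid-term attendance is downstream of the teaching method. One should not condition on a consequence of treatment, so the overall rates are the right comparison.
Pooled: the flipped-classroom section 66.8% vs the standard-lecture section 37.6%; the flipped-classroom section is higher overall.

the flipped-classroom section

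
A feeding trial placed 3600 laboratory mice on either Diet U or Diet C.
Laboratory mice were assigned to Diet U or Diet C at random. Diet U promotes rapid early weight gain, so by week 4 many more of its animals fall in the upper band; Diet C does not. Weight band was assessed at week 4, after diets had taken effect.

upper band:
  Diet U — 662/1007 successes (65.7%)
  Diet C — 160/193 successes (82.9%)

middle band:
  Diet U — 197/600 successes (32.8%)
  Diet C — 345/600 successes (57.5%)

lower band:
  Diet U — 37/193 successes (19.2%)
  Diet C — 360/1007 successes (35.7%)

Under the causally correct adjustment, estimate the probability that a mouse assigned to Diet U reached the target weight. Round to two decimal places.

Diet C is higher inside every week-4 weight band stratum but Diet U is higher in aggregate. Whether to stratify depends on how week-4 weight band relates to the diet.
Week-4 weight band lies on the pathway diet → week-4 weight band → outcome, so adjusting for it blocks the indirect effect. For the total causal effect of diet, use the unadjusted pooled rates.
So P(outcome | do(Diet U)) is just the pooled rate for Diet U: 896/1800 = 0.498.

0.50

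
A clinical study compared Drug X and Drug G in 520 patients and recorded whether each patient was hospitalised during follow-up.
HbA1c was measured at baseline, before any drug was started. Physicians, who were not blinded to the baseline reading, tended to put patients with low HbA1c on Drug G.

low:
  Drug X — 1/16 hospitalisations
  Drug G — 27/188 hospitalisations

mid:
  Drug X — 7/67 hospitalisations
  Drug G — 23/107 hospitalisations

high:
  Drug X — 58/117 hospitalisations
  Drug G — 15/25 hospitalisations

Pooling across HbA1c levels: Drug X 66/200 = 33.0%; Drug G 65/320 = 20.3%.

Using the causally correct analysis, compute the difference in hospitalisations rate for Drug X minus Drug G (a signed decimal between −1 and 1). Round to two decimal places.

-0.10

HbA1c satisfies the back-door criterion: it is not a descendant of the drug, and it blocks the spurious path from drug to outcome. Adjusting for it (i.e., using the within-HbA1c rates) gives the causal effect.
Adjusting over the population distribution of HbA1c: 0.392·(0.062−0.144) + 0.335·(0.104−0.215) + 0.273·(0.496−0.600) = -0.097.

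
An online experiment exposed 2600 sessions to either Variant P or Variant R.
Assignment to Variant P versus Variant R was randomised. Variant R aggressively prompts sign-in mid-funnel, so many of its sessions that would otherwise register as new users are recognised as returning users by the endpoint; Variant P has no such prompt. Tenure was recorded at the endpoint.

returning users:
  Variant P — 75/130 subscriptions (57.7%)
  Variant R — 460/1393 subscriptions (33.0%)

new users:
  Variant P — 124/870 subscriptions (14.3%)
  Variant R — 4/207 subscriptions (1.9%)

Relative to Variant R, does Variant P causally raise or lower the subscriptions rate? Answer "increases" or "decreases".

The stratified and pooled comparisons disagree (Variant P wins within each user tenure; Variant R wins overall), so the answer turns on the causal role of user tenure.
User tenure is recorded after the variant and is itself shifted by it — it sits on the causal path from variant to outcome. Conditioning on a mediator would strip out part of the effect we want; the pooled comparison gives the total causal effect.
Pooled: Variant P 19.9% vs Variant R 29.0%; Variant R is higher overall.

decreases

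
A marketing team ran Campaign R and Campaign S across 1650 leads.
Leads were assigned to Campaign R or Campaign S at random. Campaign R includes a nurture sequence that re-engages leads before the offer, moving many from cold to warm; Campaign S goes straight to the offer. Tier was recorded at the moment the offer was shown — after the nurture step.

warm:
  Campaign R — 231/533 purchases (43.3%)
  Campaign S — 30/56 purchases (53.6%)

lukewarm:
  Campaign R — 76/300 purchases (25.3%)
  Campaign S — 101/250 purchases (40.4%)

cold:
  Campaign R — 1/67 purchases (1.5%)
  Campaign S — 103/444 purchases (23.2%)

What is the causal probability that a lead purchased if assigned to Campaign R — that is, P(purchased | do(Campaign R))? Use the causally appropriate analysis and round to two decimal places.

Campaign S is higher inside every engagement tier stratum but Campaign R is higher in aggregate. Whether to stratify depends on how engagement tier relates to the campaign.
The distribution of engagement tier is itself part of what the campaign does — it is an intermediate outcome. Holding it fixed would remove that part of the effect; the total effect is the pooled difference.
So P(outcome | do(Campaign R)) is just the pooled rate for Campaign R: 308/900 = 0.342.

0.34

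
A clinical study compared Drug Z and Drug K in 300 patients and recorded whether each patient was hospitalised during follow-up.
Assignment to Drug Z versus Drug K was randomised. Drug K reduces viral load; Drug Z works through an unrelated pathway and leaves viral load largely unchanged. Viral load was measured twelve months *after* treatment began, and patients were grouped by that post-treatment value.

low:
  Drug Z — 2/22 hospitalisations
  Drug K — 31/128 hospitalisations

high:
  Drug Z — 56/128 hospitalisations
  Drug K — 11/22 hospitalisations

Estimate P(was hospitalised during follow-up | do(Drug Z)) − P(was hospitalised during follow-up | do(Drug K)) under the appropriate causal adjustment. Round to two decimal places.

+0.11

Drug Z is lower inside every viral load stratum but Drug K is lower in aggregate. Whether to stratify depends on how viral load relates to the drug.
Stratifying would compare drugs among patients the drugs themselves sorted into viral load groups — a form of selection on an intermediate. The unconditioned pooled rates give the total causal effect.
The causal difference is the pooled difference: 0.387 − 0.280 = +0.107.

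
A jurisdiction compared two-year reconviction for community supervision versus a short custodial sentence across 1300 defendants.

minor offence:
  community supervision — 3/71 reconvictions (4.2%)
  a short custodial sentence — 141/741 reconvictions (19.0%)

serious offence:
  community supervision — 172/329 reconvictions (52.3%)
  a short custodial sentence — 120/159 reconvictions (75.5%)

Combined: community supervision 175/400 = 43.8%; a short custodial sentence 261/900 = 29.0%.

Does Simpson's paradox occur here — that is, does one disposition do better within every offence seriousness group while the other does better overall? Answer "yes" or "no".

yes

Within each offence seriousness level (minor offence 4.2% vs 19.0%; serious offence 52.3% vs 75.5%), community supervision has the lower rate every time. Pooled: 43.8% vs 29.0% — a short custodial sentence has the lower rate overall. The two comparisons disagree.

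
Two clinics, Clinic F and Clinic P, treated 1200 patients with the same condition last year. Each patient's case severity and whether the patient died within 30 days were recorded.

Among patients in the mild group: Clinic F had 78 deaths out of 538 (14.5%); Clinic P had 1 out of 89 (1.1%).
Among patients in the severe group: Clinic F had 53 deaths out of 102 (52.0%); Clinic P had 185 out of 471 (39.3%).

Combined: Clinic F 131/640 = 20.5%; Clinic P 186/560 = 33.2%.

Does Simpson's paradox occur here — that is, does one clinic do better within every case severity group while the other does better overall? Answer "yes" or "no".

Within each case severity level (mild 14.5% vs 1.1%; severe 52.0% vs 39.3%), Clinic P has the lower rate every time. Pooled: 20.5% vs 33.2% — Clinic F has the lower rate overall. The two comparisons disagree.

yes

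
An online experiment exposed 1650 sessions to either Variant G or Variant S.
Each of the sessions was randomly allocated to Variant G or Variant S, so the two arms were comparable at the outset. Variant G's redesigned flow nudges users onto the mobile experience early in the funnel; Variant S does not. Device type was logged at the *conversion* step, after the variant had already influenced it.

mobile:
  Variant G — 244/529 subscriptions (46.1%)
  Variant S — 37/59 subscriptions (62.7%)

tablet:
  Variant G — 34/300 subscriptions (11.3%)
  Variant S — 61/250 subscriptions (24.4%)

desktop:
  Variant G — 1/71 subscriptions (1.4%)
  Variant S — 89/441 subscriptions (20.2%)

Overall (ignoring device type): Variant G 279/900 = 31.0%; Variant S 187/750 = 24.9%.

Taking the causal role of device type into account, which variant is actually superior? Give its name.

Variant G

The device type-specific comparison favours Variant S throughout, but the pooled figures favour Variant G. The question is whether to condition on device type.
The distribution of device type is itself part of what the variant does — it is an intermediate outcome. Holding it fixed would remove that part of the effect; the total effect is the pooled difference.
Pooled: Variant G 31.0% vs Variant S 24.9%; Variant G is higher overall.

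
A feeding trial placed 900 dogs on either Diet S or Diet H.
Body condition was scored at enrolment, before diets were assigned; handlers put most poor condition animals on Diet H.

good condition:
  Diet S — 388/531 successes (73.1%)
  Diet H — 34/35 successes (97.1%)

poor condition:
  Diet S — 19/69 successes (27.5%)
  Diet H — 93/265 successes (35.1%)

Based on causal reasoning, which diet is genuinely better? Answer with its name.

Diet H

The starting body condition-specific comparison favours Diet H throughout, but the pooled figures favour Diet S. The question is whether to condition on starting body condition.
Starting body condition differs across diets for reasons unrelated to any effect of the diet itself, and it separately predicts the outcome — a classic confounder. We must compare within starting body condition levels.
Within each level — good condition: 73.1% vs 97.1%; poor condition: 27.5% vs 35.1% — Diet H is higher every time.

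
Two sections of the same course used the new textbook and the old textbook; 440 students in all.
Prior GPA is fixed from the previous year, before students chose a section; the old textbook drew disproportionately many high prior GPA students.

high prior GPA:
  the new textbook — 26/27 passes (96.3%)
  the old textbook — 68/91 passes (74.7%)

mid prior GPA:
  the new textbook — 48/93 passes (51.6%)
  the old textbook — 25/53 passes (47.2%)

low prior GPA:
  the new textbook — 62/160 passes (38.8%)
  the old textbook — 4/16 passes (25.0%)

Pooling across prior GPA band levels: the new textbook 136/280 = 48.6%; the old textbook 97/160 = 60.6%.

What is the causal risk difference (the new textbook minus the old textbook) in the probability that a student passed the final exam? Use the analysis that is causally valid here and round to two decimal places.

+0.13

The stratified and pooled comparisons disagree (the new textbook wins within each prior GPA band; the old textbook wins overall), so the answer turns on the causal role of prior GPA band.
Here prior GPA band is a common cause — it drives both which teaching method a case falls under and the outcome. The crude comparison mixes populations; the stratum-specific rates are the causally relevant ones.
Adjusting over the population distribution of prior GPA band: 0.268·(0.963−0.747) + 0.332·(0.516−0.472) + 0.400·(0.388−0.250) = +0.128.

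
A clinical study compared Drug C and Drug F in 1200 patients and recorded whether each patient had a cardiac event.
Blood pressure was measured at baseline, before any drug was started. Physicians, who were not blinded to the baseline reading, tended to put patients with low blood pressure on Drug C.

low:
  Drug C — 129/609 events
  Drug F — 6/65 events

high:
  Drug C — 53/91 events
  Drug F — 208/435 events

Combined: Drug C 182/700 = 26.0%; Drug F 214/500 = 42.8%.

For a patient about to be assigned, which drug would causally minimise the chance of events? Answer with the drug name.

Drug F

Blood pressure satisfies the back-door criterion: it is not a descendant of the drug, and it blocks the spurious path from drug to outcome. Adjusting for it (i.e., using the within-blood pressure rates) gives the causal effect.
Within each level — low: 21.2% vs 9.2%; high: 58.2% vs 47.8% — Drug F is lower every time.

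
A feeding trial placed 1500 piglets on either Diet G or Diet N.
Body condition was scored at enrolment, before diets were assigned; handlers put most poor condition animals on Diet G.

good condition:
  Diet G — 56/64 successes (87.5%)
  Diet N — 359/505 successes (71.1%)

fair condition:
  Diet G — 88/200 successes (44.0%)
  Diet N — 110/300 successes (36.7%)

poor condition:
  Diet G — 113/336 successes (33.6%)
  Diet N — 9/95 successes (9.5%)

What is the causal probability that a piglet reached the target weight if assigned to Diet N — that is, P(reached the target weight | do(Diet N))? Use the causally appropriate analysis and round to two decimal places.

Starting body condition satisfies the back-door criterion: it is not a descendant of the diet, and it blocks the spurious path from diet to outcome. Adjusting for it (i.e., using the within-starting body condition rates) gives the causal effect.
Standardising Diet N to the population starting body condition mix: 0.379·359/505 + 0.333·110/300 + 0.287·9/95 = 0.419.

0.42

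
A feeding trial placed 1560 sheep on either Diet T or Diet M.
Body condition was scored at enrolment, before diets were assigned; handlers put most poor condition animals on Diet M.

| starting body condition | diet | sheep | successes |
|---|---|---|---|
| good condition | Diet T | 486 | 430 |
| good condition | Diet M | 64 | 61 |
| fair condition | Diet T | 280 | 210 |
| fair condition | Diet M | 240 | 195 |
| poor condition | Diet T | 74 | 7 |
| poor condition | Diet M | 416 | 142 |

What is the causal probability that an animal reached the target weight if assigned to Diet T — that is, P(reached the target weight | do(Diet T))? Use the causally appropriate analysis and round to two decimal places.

0.59

The starting body condition-specific comparison favours Diet M throughout, but the pooled figures favour Diet T. The question is whether to condition on starting body condition.
Starting body condition satisfies the back-door criterion: it is not a descendant of the diet, and it blocks the spurious path from diet to outcome. Adjusting for it (i.e., using the within-starting body condition rates) gives the causal effect.
Standardising Diet T to the population starting body condition mix: 0.353·430/486 + 0.333·210/280 + 0.314·7/74 = 0.592.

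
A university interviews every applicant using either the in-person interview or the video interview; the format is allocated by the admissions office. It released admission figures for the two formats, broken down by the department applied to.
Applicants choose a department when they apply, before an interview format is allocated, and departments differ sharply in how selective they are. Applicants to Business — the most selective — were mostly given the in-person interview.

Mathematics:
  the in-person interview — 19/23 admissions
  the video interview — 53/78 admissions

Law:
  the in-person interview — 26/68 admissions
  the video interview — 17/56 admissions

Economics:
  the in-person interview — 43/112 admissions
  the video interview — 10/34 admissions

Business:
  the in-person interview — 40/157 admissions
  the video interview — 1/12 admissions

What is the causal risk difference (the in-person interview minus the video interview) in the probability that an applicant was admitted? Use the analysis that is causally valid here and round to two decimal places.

Nothing the interview format does changes department; the imbalance is an allocation artefact. With department also predicting the outcome, the pooled figure is confounded, and the within-stratum comparison is the causal one.
Adjusting over the population distribution of department: 0.187·(0.826−0.679) + 0.230·(0.382−0.304) + 0.270·(0.384−0.294) + 0.313·(0.255−0.083) = +0.123.

+0.12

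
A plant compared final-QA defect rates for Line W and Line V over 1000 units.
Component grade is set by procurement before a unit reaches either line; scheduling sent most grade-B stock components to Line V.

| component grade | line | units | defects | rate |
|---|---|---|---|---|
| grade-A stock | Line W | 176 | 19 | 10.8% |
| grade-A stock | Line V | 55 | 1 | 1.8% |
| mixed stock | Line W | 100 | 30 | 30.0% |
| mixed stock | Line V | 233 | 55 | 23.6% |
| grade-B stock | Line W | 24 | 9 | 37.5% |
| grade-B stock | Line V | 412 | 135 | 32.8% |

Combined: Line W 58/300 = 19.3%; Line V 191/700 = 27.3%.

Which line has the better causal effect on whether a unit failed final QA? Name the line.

The stratified and pooled comparisons disagree (Line V wins within each component grade; Line W wins overall), so the answer turns on the causal role of component grade.
Component grade satisfies the back-door criterion: it is not a descendant of the line, and it blocks the spurious path from line to outcome. Adjusting for it (i.e., using the within-component grade rates) gives the causal effect.
Within each level — grade-A stock: 10.8% vs 1.8%; mixed stock: 30.0% vs 23.6%; grade-B stock: 37.5% vs 32.8% — Line V is lower every time.

Line V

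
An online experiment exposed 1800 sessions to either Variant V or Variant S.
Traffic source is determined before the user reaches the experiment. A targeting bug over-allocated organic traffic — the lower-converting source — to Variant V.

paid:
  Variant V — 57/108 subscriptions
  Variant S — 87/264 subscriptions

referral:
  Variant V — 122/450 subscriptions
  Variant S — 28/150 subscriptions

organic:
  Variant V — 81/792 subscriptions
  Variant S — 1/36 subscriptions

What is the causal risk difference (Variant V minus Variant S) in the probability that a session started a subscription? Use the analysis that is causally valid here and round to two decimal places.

The stratified and pooled comparisons disagree (Variant V wins within each traffic source; Variant S wins overall), so the answer turns on the causal role of traffic source.
Here traffic source is a common cause — it drives both which variant a case falls under and the outcome. The crude comparison mixes populations; the stratum-specific rates are the causally relevant ones.
Adjusting over the population distribution of traffic source: 0.207·(0.528−0.330) + 0.333·(0.271−0.187) + 0.460·(0.102−0.028) = +0.103.

+0.10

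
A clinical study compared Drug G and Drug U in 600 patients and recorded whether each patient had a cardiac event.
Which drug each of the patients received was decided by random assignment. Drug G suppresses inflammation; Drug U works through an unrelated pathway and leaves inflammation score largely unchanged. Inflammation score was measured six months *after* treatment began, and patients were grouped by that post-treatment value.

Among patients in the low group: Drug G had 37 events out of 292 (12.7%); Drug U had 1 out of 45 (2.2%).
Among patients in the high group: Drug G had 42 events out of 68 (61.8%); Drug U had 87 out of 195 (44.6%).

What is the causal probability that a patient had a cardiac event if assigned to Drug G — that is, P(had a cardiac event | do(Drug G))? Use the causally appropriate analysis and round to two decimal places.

0.22

Within every inflammation score level Drug U has the lower rate, yet pooled Drug G does — Simpson's reversal.
Because the drug influences inflammation score, inflammation score is a post-treatment mediator, not a confounder. Stratifying on it would bias the estimate; the causal effect is the crude pooled difference.
So P(outcome | do(Drug G)) is just the pooled rate for Drug G: 79/360 = 0.219.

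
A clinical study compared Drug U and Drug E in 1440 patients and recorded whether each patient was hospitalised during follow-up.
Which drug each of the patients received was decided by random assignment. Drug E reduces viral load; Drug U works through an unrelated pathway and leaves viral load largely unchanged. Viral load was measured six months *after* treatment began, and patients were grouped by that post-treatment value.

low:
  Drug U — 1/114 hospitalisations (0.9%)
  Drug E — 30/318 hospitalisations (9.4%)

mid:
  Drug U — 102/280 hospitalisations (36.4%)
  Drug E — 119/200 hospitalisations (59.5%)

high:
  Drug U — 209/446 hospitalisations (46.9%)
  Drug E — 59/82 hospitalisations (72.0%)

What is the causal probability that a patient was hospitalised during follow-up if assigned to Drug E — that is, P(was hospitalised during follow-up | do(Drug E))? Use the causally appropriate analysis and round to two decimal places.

0.35

Viral load lies on the pathway drug → viral load → outcome, so adjusting for it blocks the indirect effect. For the total causal effect of drug, use the unadjusted pooled rates.
So P(outcome | do(Drug E)) is just the pooled rate for Drug E: 208/600 = 0.347.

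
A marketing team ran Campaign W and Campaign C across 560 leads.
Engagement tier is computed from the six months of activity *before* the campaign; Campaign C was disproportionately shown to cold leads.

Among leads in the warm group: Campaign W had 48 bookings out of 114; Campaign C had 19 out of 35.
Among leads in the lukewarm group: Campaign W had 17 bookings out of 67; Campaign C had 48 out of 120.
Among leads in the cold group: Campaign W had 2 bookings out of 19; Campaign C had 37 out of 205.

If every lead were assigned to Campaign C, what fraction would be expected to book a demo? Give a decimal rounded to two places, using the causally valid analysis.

0.35

Within every engagement tier level Campaign C has the higher rate, yet pooled Campaign W does — Simpson's reversal.
The imbalance in engagement tier arose from how leads were allocated, not from anything the campaign did; and engagement tier independently affects the outcome. The pooled gap is confounded — condition on engagement tier.
Standardising Campaign C to the population engagement tier mix: 0.266·19/35 + 0.334·48/120 + 0.400·37/205 = 0.350.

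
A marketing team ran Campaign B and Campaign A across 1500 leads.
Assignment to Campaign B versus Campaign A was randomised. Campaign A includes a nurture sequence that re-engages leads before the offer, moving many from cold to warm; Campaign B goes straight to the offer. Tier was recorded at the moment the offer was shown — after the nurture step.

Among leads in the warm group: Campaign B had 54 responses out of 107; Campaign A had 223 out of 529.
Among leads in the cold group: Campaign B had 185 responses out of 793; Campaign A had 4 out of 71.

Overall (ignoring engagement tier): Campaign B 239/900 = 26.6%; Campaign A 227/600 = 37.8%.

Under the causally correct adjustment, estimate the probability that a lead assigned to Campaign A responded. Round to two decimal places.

0.38

The stratified and pooled comparisons disagree (Campaign B wins within each engagement tier; Campaign A wins overall), so the answer turns on the causal role of engagement tier.
The distribution of engagement tier is itself part of what the campaign does — it is an intermediate outcome. Holding it fixed would remove that part of the effect; the total effect is the pooled difference.
So P(outcome | do(Campaign A)) is just the pooled rate for Campaign A: 227/600 = 0.378.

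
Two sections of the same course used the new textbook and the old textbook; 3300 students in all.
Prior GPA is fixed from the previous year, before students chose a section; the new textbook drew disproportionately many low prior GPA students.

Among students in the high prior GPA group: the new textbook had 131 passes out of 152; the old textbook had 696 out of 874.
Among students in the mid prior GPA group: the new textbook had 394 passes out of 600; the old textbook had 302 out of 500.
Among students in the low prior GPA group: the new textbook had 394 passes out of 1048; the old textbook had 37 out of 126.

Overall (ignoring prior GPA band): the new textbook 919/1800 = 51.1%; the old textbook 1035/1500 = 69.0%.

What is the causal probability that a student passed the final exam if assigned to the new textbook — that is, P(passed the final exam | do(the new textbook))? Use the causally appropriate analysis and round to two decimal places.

Within every prior GPA band level the new textbook has the higher rate, yet pooled the old textbook does — Simpson's reversal.
The imbalance in prior GPA band arose from how students were allocated, not from anything the teaching method did; and prior GPA band independently affects the outcome. The pooled gap is confounded — condition on prior GPA band.
Standardising the new textbook to the population prior GPA band mix: 0.311·131/152 + 0.333·394/600 + 0.356·394/1048 = 0.621.

0.62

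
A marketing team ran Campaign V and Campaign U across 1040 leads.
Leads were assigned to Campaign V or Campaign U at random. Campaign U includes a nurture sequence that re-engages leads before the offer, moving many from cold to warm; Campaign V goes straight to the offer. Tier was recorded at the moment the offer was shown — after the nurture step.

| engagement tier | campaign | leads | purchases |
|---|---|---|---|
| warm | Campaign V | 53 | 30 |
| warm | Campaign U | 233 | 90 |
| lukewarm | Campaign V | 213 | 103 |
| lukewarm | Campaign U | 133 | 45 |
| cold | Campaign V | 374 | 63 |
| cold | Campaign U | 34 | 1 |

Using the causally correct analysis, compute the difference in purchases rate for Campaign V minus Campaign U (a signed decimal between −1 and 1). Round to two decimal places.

Engagement tier is recorded after the campaign and is itself shifted by it — it sits on the causal path from campaign to outcome. Conditioning on a mediator would strip out part of the effect we want; the pooled comparison gives the total causal effect.
The causal difference is the pooled difference: 0.306 − 0.340 = -0.034.

-0.03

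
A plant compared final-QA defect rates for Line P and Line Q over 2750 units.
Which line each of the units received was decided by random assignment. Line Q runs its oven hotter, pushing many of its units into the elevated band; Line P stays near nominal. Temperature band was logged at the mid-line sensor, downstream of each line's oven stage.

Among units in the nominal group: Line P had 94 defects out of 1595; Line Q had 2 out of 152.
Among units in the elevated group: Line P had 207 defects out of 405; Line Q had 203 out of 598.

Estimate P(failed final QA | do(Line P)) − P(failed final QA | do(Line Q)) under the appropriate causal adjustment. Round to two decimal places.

In-process temperature band lies on the pathway line → in-process temperature band → outcome, so adjusting for it blocks the indirect effect. For the total causal effect of line, use the unadjusted pooled rates.
The causal difference is the pooled difference: 0.150 − 0.273 = -0.123.

-0.12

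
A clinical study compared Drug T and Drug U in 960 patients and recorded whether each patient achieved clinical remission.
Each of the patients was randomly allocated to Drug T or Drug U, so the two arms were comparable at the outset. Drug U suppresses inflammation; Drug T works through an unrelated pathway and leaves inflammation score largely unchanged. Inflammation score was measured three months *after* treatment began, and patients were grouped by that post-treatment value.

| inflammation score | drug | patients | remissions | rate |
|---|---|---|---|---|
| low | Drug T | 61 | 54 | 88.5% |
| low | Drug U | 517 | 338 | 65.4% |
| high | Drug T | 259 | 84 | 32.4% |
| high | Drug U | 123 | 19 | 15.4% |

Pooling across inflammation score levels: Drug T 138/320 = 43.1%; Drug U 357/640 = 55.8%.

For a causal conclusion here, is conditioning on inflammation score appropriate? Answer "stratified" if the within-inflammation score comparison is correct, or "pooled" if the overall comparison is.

pooled

Inflammation score is downstream of the drug. One should not condition on a consequence of treatment, so the overall rates are the right comparison.
Pooled: Drug T 43.1% vs Drug U 55.8%; Drug U is higher overall.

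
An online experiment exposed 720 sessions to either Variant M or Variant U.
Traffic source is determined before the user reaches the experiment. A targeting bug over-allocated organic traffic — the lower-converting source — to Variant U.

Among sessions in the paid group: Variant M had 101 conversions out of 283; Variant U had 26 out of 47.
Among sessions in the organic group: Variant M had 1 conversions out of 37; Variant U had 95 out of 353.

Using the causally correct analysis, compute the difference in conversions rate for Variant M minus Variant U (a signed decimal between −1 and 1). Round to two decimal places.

The traffic source-specific comparison favours Variant U throughout, but the pooled figures favour Variant M. The question is whether to condition on traffic source.
Traffic source is set before the variant has any effect — it is not caused by the variant — and it independently drives the outcome. That makes it a confounder, so the causal comparison is within traffic source levels.
Adjusting over the population distribution of traffic source: 0.458·(0.357−0.553) + 0.542·(0.027−0.269) = -0.221.

-0.22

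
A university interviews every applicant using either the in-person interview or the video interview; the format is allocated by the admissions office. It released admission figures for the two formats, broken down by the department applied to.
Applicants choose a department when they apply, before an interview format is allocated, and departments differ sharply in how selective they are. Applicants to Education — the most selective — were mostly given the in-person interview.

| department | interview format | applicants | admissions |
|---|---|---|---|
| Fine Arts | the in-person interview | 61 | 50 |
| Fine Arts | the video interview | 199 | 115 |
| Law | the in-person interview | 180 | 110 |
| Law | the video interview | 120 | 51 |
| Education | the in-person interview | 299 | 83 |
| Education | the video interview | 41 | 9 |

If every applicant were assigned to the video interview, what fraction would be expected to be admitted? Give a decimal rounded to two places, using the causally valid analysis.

Within every department level the in-person interview has the higher rate, yet pooled the video interview does — Simpson's reversal.
Department differs across interview formats for reasons unrelated to any effect of the interview format itself, and it separately predicts the outcome — a classic confounder. We must compare within department levels.
Standardising the video interview to the population department mix: 0.289·115/199 + 0.333·51/120 + 0.378·9/41 = 0.392.

0.39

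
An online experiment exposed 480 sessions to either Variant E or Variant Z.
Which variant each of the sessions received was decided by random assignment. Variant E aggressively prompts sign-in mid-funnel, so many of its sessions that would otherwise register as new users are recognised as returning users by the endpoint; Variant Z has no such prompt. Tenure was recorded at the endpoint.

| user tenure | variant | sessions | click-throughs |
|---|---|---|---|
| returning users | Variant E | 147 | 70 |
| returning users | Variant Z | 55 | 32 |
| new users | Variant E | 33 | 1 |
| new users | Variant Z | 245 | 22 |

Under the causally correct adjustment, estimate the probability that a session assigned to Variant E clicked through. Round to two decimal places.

0.39

Within every user tenure level Variant Z has the higher rate, yet pooled Variant E does — Simpson's reversal.
User tenure is downstream of the variant. One should not condition on a consequence of treatment, so the overall rates are the right comparison.
So P(outcome | do(Variant E)) is just the pooled rate for Variant E: 71/180 = 0.394.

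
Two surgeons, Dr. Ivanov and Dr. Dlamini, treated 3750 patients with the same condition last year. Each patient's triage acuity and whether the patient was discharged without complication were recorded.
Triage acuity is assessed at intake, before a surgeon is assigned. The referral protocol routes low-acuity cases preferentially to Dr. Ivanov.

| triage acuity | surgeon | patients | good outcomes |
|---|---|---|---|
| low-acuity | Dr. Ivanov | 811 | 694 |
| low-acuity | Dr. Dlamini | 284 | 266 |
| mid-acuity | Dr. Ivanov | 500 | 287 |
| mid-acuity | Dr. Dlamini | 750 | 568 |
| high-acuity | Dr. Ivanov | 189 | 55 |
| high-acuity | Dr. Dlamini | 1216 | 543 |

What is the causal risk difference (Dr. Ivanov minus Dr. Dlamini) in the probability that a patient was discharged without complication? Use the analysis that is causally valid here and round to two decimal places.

Triage acuity satisfies the back-door criterion: it is not a descendant of the surgeon, and it blocks the spurious path from surgeon to outcome. Adjusting for it (i.e., using the within-triage acuity rates) gives the causal effect.
Adjusting over the population distribution of triage acuity: 0.292·(0.856−0.937) + 0.333·(0.574−0.757) + 0.375·(0.291−0.447) = -0.143.

-0.14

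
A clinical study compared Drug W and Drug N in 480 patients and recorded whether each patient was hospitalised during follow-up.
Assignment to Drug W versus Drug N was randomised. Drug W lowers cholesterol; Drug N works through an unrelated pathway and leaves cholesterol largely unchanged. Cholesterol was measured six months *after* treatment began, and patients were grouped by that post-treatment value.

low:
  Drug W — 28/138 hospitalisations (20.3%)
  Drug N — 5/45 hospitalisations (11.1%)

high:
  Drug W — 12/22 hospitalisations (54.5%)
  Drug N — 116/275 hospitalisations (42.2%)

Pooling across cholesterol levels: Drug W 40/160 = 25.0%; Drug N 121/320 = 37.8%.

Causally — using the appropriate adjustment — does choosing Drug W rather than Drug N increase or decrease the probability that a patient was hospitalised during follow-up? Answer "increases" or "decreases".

decreases

Cholesterol is downstream of the drug. One should not condition on a consequence of treatment, so the overall rates are the right comparison.
Pooled: Drug W 25.0% vs Drug N 37.8%; Drug W is lower overall.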